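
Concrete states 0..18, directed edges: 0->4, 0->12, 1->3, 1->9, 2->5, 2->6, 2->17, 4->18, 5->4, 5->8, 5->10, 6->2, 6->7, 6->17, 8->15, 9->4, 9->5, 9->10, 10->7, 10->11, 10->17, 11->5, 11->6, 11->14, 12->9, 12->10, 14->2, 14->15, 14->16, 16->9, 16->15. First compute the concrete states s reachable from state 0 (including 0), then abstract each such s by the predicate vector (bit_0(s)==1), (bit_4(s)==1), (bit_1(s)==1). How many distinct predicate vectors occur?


BFS from 0:
Concrete reachable: {0, 2, 4, 5, 6, 7, 8, 9, 10, 11, 12, 14, 15, 16, 17, 18}
Abstract via predicates (bit_0(s)==1), (bit_4(s)==1), (bit_1(s)==1):
  (0,0,0) <- {0, 4, 8, 12}
  (0,0,1) <- {2, 6, 10, 14}
  (0,1,0) <- {16}
  (0,1,1) <- {18}
  (1,0,0) <- {5, 9}
  (1,0,1) <- {7, 11, 15}
  (1,1,0) <- {17}
Distinct abstract states = 7

7


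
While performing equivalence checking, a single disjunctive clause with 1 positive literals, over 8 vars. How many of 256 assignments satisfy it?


Step 1: Total=2^8=256
Step 2: Unsat when all 1 false: 2^7=128
Step 3: Sat=256-128=128

128


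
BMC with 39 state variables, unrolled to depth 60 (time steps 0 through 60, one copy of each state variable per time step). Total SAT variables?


BMC unrolls to depth k, creating one copy of each state var for steps 0..k.
Step count = 60 + 1 = 61 (steps 0 through 60)
Vars per step = 39
Total = 39 * 61 = 2379

2379


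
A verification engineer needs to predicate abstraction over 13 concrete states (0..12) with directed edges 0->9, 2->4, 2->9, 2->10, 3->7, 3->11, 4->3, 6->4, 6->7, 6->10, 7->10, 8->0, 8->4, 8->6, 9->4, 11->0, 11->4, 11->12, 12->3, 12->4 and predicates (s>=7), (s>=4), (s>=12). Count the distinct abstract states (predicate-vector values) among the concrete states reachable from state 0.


BFS from 0:
Concrete reachable: {0, 3, 4, 7, 9, 10, 11, 12}
Abstract via predicates (s>=7), (s>=4), (s>=12):
  (0,0,0) <- {0, 3}
  (0,1,0) <- {4}
  (1,1,0) <- {7, 9, 10, 11}
  (1,1,1) <- {12}
Distinct abstract states = 4

4


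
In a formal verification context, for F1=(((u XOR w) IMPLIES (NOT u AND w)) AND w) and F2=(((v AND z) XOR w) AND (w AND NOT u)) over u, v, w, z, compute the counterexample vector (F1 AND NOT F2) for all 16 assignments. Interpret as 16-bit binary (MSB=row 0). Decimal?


F1 = (((u XOR w) IMPLIES (NOT u AND w)) AND w)
F2 = (((v AND z) XOR w) AND (w AND NOT u))
Counterexample to F1=>F2 is where F1=1 and F2=0.
Evaluate each row (bits = u,v,w,z, MSB first):
  row 0 [0000]: F1=0 F2=0 -> F1&~F2 -> 0
  row 1 [0001]: F1=0 F2=0 -> F1&~F2 -> 0
  row 2 [0010]: F1=1 F2=1 -> F1&~F2 -> 0
  row 3 [0011]: F1=1 F2=1 -> F1&~F2 -> 0
  row 4 [0100]: F1=0 F2=0 -> F1&~F2 -> 0
  row 5 [0101]: F1=0 F2=0 -> F1&~F2 -> 0
  row 6 [0110]: F1=1 F2=1 -> F1&~F2 -> 0
  row 7 [0111]: F1=1 F2=0 -> F1&~F2 -> 1
  row 8 [1000]: F1=0 F2=0 -> F1&~F2 -> 0
  row 9 [1001]: F1=0 F2=0 -> F1&~F2 -> 0
  row 10 [1010]: F1=1 F2=0 -> F1&~F2 -> 1
  row 11 [1011]: F1=1 F2=0 -> F1&~F2 -> 1
  row 12 [1100]: F1=0 F2=0 -> F1&~F2 -> 0
  row 13 [1101]: F1=0 F2=0 -> F1&~F2 -> 0
  row 14 [1110]: F1=1 F2=0 -> F1&~F2 -> 1
  row 15 [1111]: F1=1 F2=0 -> F1&~F2 -> 1
Full result column, 4 rows per line (u,v fixed per line; w,z runs 00..11 left to right):
  rows 0-3 [u,v=00]: 0000  = hex 0
  rows 4-7 [u,v=01]: 0001  = hex 1
  rows 8-11 [u,v=10]: 0011  = hex 3
  rows 12-15 [u,v=11]: 0011  = hex 3
Counterexample vector (row 0 .. row 15) = 0000000100110011
Output column grouped in 4s = 0000 0001 0011 0011 = 0x0133
Convert to decimal digit by digit (value = value*16 + digit):
  0 -> 0
  0*16 + 1 = 1
  1*16 + 3 = 19
  19*16 + 3 = 307
Decimal = 307

307


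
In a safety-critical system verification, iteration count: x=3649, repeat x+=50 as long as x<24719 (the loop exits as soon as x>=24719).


Step 1: x goes from 3649 toward 24719 by 50; the body runs while x<24719, so iterations = ceil((bound-start)/step)
Step 2: Distance=21070
Step 3: ceil(21070/50)=422

422


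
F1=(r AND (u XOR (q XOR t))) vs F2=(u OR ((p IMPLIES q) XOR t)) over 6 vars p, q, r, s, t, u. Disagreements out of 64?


F1 = (r AND (u XOR (q XOR t)))
F2 = (u OR ((p IMPLIES q) XOR t))
Evaluate both on each of 64 rows (bits = p,q,r,s,t,u):
  row 0 [000000]: F1=0 F2=1 (differ) -> 1
  row 1 [000001]: F1=0 F2=1 (differ) -> 1
  row 2 [000010]: F1=0 F2=0 -> 0
  row 3 [000011]: F1=0 F2=1 (differ) -> 1
  row 4 [000100]: F1=0 F2=1 (differ) -> 1
  (every remaining row is evaluated the same way; all 64 results are listed next)
Full result column, 8 rows per line (p,q,r fixed per line; s,t,u runs 000..111 left to right):
  rows 0-7 [p,q,r=000]: 11011101  (ones: 6)
  rows 8-15 [p,q,r=001]: 10111011  (ones: 6)
  rows 16-23 [p,q,r=010]: 11011101  (ones: 6)
  rows 24-31 [p,q,r=011]: 01000100  (ones: 2)
  rows 32-39 [p,q,r=100]: 01110111  (ones: 6)
  rows 40-47 [p,q,r=101]: 00010001  (ones: 2)
  rows 48-55 [p,q,r=110]: 11011101  (ones: 6)
  rows 56-63 [p,q,r=111]: 01000100  (ones: 2)
Disagreements = 6+6+6+2+6+2+6+2 = 36

36


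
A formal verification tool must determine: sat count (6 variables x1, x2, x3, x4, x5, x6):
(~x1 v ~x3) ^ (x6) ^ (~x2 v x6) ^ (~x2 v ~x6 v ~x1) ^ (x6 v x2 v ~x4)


CNF with 5 clauses over 6 vars (64 assignments).
An assignment satisfies CNF iff every clause has >=1 true literal.
Check each row (bits = x1,x2,x3,x4,x5,x6; clause T/F shown):
  row 0 [000000]: clauses=TFTTT -> 0
  row 1 [000001]: clauses=TTTTT -> 1
  row 2 [000010]: clauses=TFTTT -> 0
  row 3 [000011]: clauses=TTTTT -> 1
  row 4 [000100]: clauses=TFTTF -> 0
  (every remaining row is evaluated the same way; all 64 results are listed next)
Full result column, 8 rows per line (x1,x2,x3 fixed per line; x4,x5,x6 runs 000..111 left to right):
  rows 0-7 [x1,x2,x3=000]: 01010101  (ones: 4)
  rows 8-15 [x1,x2,x3=001]: 01010101  (ones: 4)
  rows 16-23 [x1,x2,x3=010]: 01010101  (ones: 4)
  rows 24-31 [x1,x2,x3=011]: 01010101  (ones: 4)
  rows 32-39 [x1,x2,x3=100]: 01010101  (ones: 4)
  rows 40-47 [x1,x2,x3=101]: 00000000  (ones: 0)
  rows 48-55 [x1,x2,x3=110]: 00000000  (ones: 0)
  rows 56-63 [x1,x2,x3=111]: 00000000  (ones: 0)
Satisfying assignments = 4+4+4+4+4+0+0+0 = 20

20


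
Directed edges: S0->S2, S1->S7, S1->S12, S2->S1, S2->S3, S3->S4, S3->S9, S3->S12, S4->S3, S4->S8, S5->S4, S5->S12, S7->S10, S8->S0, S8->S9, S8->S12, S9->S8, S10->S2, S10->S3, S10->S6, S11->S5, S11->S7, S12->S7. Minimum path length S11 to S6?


BFS layer-by-layer from S11:
  dist 0: {S11}
  dist 1: {S5, S7}
  dist 2: {S4, S10, S12}
  dist 3: {S2, S3, S6, S8}
  -> S6 reached at distance 3
Shortest path length = 3

3


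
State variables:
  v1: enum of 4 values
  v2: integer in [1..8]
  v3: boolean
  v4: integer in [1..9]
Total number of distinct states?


State space = product of domain sizes of all variables.
Domain sizes:
  v1 (enum of 4 values): 4
  v2 (integer in [1..8]): 8
  v3 (boolean): 2
  v4 (integer in [1..9]): 9
Product = 4 * 8 * 2 * 9 = 576

576


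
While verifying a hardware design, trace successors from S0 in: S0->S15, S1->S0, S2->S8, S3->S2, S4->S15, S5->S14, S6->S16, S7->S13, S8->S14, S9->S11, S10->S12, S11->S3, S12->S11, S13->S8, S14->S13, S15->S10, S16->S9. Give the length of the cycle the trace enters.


Trace from S0 until a state repeats:
  S0 -> S15 -> S10 -> S12 -> S11 -> S3 -> S2 -> S8 -> S14 -> S13 -> S8
S8 first seen at step 7, revisited at step 10.
Cycle length = 10 - 7 = 3

3


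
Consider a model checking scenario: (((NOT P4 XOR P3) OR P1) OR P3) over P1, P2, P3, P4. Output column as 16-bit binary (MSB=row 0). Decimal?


Formula: (((NOT P4 XOR P3) OR P1) OR P3) over P1, P2, P3, P4 (16 rows)
Evaluate each row (bits = P1,P2,P3,P4, MSB first):
  row 0 [0000]: (((NOT 0 XOR 0) OR 0) OR 0) -> 1
  row 1 [0001]: (((NOT 1 XOR 0) OR 0) OR 0) -> 0
  row 2 [0010]: (((NOT 0 XOR 1) OR 0) OR 1) -> 1
  row 3 [0011]: (((NOT 1 XOR 1) OR 0) OR 1) -> 1
  row 4 [0100]: (((NOT 0 XOR 0) OR 0) OR 0) -> 1
  row 5 [0101]: (((NOT 1 XOR 0) OR 0) OR 0) -> 0
  row 6 [0110]: (((NOT 0 XOR 1) OR 0) OR 1) -> 1
  row 7 [0111]: (((NOT 1 XOR 1) OR 0) OR 1) -> 1
  row 8 [1000]: (((NOT 0 XOR 0) OR 1) OR 0) -> 1
  row 9 [1001]: (((NOT 1 XOR 0) OR 1) OR 0) -> 1
  row 10 [1010]: (((NOT 0 XOR 1) OR 1) OR 1) -> 1
  row 11 [1011]: (((NOT 1 XOR 1) OR 1) OR 1) -> 1
  row 12 [1100]: (((NOT 0 XOR 0) OR 1) OR 0) -> 1
  row 13 [1101]: (((NOT 1 XOR 0) OR 1) OR 0) -> 1
  row 14 [1110]: (((NOT 0 XOR 1) OR 1) OR 1) -> 1
  row 15 [1111]: (((NOT 1 XOR 1) OR 1) OR 1) -> 1
Full result column, 4 rows per line (P1,P2 fixed per line; P3,P4 runs 00..11 left to right):
  rows 0-3 [P1,P2=00]: 1011  = hex B
  rows 4-7 [P1,P2=01]: 1011  = hex B
  rows 8-11 [P1,P2=10]: 1111  = hex F
  rows 12-15 [P1,P2=11]: 1111  = hex F
Output column (row 0 .. row 15) = 1011101111111111
Output column grouped in 4s = 1011 1011 1111 1111 = 0xBBFF
Convert to decimal digit by digit (value = value*16 + digit):
  B -> 11
  11*16 + 11 (B) = 187
  187*16 + 15 (F) = 3007
  3007*16 + 15 (F) = 48127
Decimal = 48127

48127


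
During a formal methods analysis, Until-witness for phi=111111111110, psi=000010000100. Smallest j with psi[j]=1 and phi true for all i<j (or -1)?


(phi U psi) at 0: need smallest j with psi[j]=1 and phi[i]=1 for all i in [0,j).
Scan from step 0:
  step 0: phi=1, psi=0 -> continue
  step 1: phi=1, psi=0 -> continue
  step 2: phi=1, psi=0 -> continue
  step 3: phi=1, psi=0 -> continue
  step 4: psi=1 and phi held for [0,4) -> witness found
Witness step = 4

4


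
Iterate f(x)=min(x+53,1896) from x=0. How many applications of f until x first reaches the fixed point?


Step 1: x=0, cap=1896, increment=53
Step 2: x grows by 53 each step until capped at 1896; fixed point is x=1896
Step 3: iterations = ceil(1896/53) = 36

36


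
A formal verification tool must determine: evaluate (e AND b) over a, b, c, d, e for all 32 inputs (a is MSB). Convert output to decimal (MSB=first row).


Formula: (e AND b) over a, b, c, d, e (32 rows)
Evaluate each row (bits = a,b,c,d,e, MSB first):
  row 0 [00000]: (0 AND 0) -> 0
  row 1 [00001]: (1 AND 0) -> 0
  row 2 [00010]: (0 AND 0) -> 0
  row 3 [00011]: (1 AND 0) -> 0
  row 4 [00100]: (0 AND 0) -> 0
  row 5 [00101]: (1 AND 0) -> 0
  row 6 [00110]: (0 AND 0) -> 0
  row 7 [00111]: (1 AND 0) -> 0
  row 8 [01000]: (0 AND 1) -> 0
  row 9 [01001]: (1 AND 1) -> 1
  row 10 [01010]: (0 AND 1) -> 0
  row 11 [01011]: (1 AND 1) -> 1
  row 12 [01100]: (0 AND 1) -> 0
  row 13 [01101]: (1 AND 1) -> 1
  row 14 [01110]: (0 AND 1) -> 0
  row 15 [01111]: (1 AND 1) -> 1
  row 16 [10000]: (0 AND 0) -> 0
  row 17 [10001]: (1 AND 0) -> 0
  row 18 [10010]: (0 AND 0) -> 0
  row 19 [10011]: (1 AND 0) -> 0
  row 20 [10100]: (0 AND 0) -> 0
  row 21 [10101]: (1 AND 0) -> 0
  row 22 [10110]: (0 AND 0) -> 0
  row 23 [10111]: (1 AND 0) -> 0
  row 24 [11000]: (0 AND 1) -> 0
  row 25 [11001]: (1 AND 1) -> 1
  row 26 [11010]: (0 AND 1) -> 0
  row 27 [11011]: (1 AND 1) -> 1
  row 28 [11100]: (0 AND 1) -> 0
  row 29 [11101]: (1 AND 1) -> 1
  row 30 [11110]: (0 AND 1) -> 0
  row 31 [11111]: (1 AND 1) -> 1
Full result column, 4 rows per line (a,b,c fixed per line; d,e runs 00..11 left to right):
  rows 0-3 [a,b,c=000]: 0000  = hex 0
  rows 4-7 [a,b,c=001]: 0000  = hex 0
  rows 8-11 [a,b,c=010]: 0101  = hex 5
  rows 12-15 [a,b,c=011]: 0101  = hex 5
  rows 16-19 [a,b,c=100]: 0000  = hex 0
  rows 20-23 [a,b,c=101]: 0000  = hex 0
  rows 24-27 [a,b,c=110]: 0101  = hex 5
  rows 28-31 [a,b,c=111]: 0101  = hex 5
Output column (row 0 .. row 31) = 00000000010101010000000001010101
Output column grouped in 4s = 0000 0000 0101 0101 0000 0000 0101 0101 = 0x00550055
Convert to decimal digit by digit (value = value*16 + digit):
  0 -> 0
  0*16 + 0 = 0
  0*16 + 5 = 5
  5*16 + 5 = 85
  85*16 + 0 = 1360
  1360*16 + 0 = 21760
  21760*16 + 5 = 348165
  348165*16 + 5 = 5570645
Decimal = 5570645

5570645


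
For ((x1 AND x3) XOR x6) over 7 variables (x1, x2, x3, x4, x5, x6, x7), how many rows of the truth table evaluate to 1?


Formula: ((x1 AND x3) XOR x6) over 7 vars (128 rows)
Evaluate each row (x1, x2, x3, x4, x5, x6, x7 as bits, MSB first):
  row 0 [0000000]: ((0 AND 0) XOR 0) -> 0
  row 1 [0000001]: ((0 AND 0) XOR 0) -> 0
  row 2 [0000010]: ((0 AND 0) XOR 1) -> 1
  row 3 [0000011]: ((0 AND 0) XOR 1) -> 1
  row 4 [0000100]: ((0 AND 0) XOR 0) -> 0
  (every remaining row is evaluated the same way; all 128 results are listed next)
Full result column, 8 rows per line (x1,x2,x3,x4 fixed per line; x5,x6,x7 runs 000..111 left to right):
  rows 0-7 [x1,x2,x3,x4=0000]: 00110011  (ones: 4)
  rows 8-15 [x1,x2,x3,x4=0001]: 00110011  (ones: 4)
  rows 16-23 [x1,x2,x3,x4=0010]: 00110011  (ones: 4)
  rows 24-31 [x1,x2,x3,x4=0011]: 00110011  (ones: 4)
  rows 32-39 [x1,x2,x3,x4=0100]: 00110011  (ones: 4)
  rows 40-47 [x1,x2,x3,x4=0101]: 00110011  (ones: 4)
  rows 48-55 [x1,x2,x3,x4=0110]: 00110011  (ones: 4)
  rows 56-63 [x1,x2,x3,x4=0111]: 00110011  (ones: 4)
  rows 64-71 [x1,x2,x3,x4=1000]: 00110011  (ones: 4)
  rows 72-79 [x1,x2,x3,x4=1001]: 00110011  (ones: 4)
  rows 80-87 [x1,x2,x3,x4=1010]: 11001100  (ones: 4)
  rows 88-95 [x1,x2,x3,x4=1011]: 11001100  (ones: 4)
  rows 96-103 [x1,x2,x3,x4=1100]: 00110011  (ones: 4)
  rows 104-111 [x1,x2,x3,x4=1101]: 00110011  (ones: 4)
  rows 112-119 [x1,x2,x3,x4=1110]: 11001100  (ones: 4)
  rows 120-127 [x1,x2,x3,x4=1111]: 11001100  (ones: 4)
Count of 1-rows = 4+4+4+4+4+4+4+4+4+4+4+4+4+4+4+4 = 64

64


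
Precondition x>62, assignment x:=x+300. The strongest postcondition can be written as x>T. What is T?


Formula: sp(P, x:=E) = exists old_x. (x = E[old_x/x]) AND P[old_x/x] (old_x is the value of x before the assignment; eliminate old_x by solving x = E[old_x/x] for old_x)
Step 1: Precondition P: x>62, i.e. old_x > 62
Step 2: Assignment gives x = old_x + 300, so old_x = x - 300
Step 3: Substitute into P: x - 300 > 62
Step 4: Simplify: x > 62+300 = 362

362


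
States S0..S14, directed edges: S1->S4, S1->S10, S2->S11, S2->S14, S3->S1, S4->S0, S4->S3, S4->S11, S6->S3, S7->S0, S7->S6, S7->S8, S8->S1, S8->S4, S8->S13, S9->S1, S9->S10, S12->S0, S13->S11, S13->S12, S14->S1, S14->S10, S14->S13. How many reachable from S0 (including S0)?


BFS from S0:
  layer 0: {S0}
Reachable set: {S0}
Count = 1

1


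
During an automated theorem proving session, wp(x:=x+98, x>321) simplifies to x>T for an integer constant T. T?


Formula: wp(x:=E, P) = P[E/x] (substitute E for x in postcondition)
Step 1: Postcondition: x>321
Step 2: Substitute x+98 for x: x+98>321
Step 3: Solve for x: x > 321-98 = 223

223


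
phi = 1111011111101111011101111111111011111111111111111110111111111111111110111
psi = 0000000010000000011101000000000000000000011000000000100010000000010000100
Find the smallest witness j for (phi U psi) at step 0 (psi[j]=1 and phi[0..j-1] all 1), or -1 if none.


(phi U psi) at 0: need smallest j with psi[j]=1 and phi[i]=1 for all i in [0,j).
Scan from step 0:
  step 0: phi=1, psi=0 -> continue
  step 1: phi=1, psi=0 -> continue
  step 2: phi=1, psi=0 -> continue
  step 3: phi=1, psi=0 -> continue
  step 4: phi=0 -> phi-prefix broken from here
  step 8: psi=1 but phi already failed -> not a witness
  step 17: psi=1 but phi already failed -> not a witness
  step 18: psi=1 but phi already failed -> not a witness
  step 19: psi=1 but phi already failed -> not a witness
  step 21: psi=1 but phi already failed -> not a witness
  step 41: psi=1 but phi already failed -> not a witness
  step 42: psi=1 but phi already failed -> not a witness
  step 52: psi=1 but phi already failed -> not a witness
  step 56: psi=1 but phi already failed -> not a witness
  step 65: psi=1 but phi already failed -> not a witness
  step 70: psi=1 but phi already failed -> not a witness
  end of trace: no witness -> -1
Witness step = -1

-1


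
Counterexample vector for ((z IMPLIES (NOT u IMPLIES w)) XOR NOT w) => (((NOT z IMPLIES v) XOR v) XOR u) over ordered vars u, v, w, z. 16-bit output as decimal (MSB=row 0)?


F1 = ((z IMPLIES (NOT u IMPLIES w)) XOR NOT w)
F2 = (((NOT z IMPLIES v) XOR v) XOR u)
Counterexample to F1=>F2 is where F1=1 and F2=0.
Evaluate each row (bits = u,v,w,z, MSB first):
  row 0 [0000]: F1=0 F2=0 -> F1&~F2 -> 0
  row 1 [0001]: F1=1 F2=1 -> F1&~F2 -> 0
  row 2 [0010]: F1=1 F2=0 -> F1&~F2 -> 1
  row 3 [0011]: F1=1 F2=1 -> F1&~F2 -> 0
  row 4 [0100]: F1=0 F2=0 -> F1&~F2 -> 0
  row 5 [0101]: F1=1 F2=0 -> F1&~F2 -> 1
  row 6 [0110]: F1=1 F2=0 -> F1&~F2 -> 1
  row 7 [0111]: F1=1 F2=0 -> F1&~F2 -> 1
  row 8 [1000]: F1=0 F2=1 -> F1&~F2 -> 0
  row 9 [1001]: F1=0 F2=0 -> F1&~F2 -> 0
  row 10 [1010]: F1=1 F2=1 -> F1&~F2 -> 0
  row 11 [1011]: F1=1 F2=0 -> F1&~F2 -> 1
  row 12 [1100]: F1=0 F2=1 -> F1&~F2 -> 0
  row 13 [1101]: F1=0 F2=1 -> F1&~F2 -> 0
  row 14 [1110]: F1=1 F2=1 -> F1&~F2 -> 0
  row 15 [1111]: F1=1 F2=1 -> F1&~F2 -> 0
Full result column, 4 rows per line (u,v fixed per line; w,z runs 00..11 left to right):
  rows 0-3 [u,v=00]: 0010  = hex 2
  rows 4-7 [u,v=01]: 0111  = hex 7
  rows 8-11 [u,v=10]: 0001  = hex 1
  rows 12-15 [u,v=11]: 0000  = hex 0
Counterexample vector (row 0 .. row 15) = 0010011100010000
Output column grouped in 4s = 0010 0111 0001 0000 = 0x2710
Convert to decimal digit by digit (value = value*16 + digit):
  2 -> 2
  2*16 + 7 = 39
  39*16 + 1 = 625
  625*16 + 0 = 10000
Decimal = 10000

10000


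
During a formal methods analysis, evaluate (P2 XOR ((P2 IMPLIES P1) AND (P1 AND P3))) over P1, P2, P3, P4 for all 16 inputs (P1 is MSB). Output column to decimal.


Formula: (P2 XOR ((P2 IMPLIES P1) AND (P1 AND P3))) over P1, P2, P3, P4 (16 rows)
Evaluate each row (bits = P1,P2,P3,P4, MSB first):
  row 0 [0000]: (0 XOR ((0 IMPLIES 0) AND (0 AND 0))) -> 0
  row 1 [0001]: (0 XOR ((0 IMPLIES 0) AND (0 AND 0))) -> 0
  row 2 [0010]: (0 XOR ((0 IMPLIES 0) AND (0 AND 1))) -> 0
  row 3 [0011]: (0 XOR ((0 IMPLIES 0) AND (0 AND 1))) -> 0
  row 4 [0100]: (1 XOR ((1 IMPLIES 0) AND (0 AND 0))) -> 1
  row 5 [0101]: (1 XOR ((1 IMPLIES 0) AND (0 AND 0))) -> 1
  row 6 [0110]: (1 XOR ((1 IMPLIES 0) AND (0 AND 1))) -> 1
  row 7 [0111]: (1 XOR ((1 IMPLIES 0) AND (0 AND 1))) -> 1
  row 8 [1000]: (0 XOR ((0 IMPLIES 1) AND (1 AND 0))) -> 0
  row 9 [1001]: (0 XOR ((0 IMPLIES 1) AND (1 AND 0))) -> 0
  row 10 [1010]: (0 XOR ((0 IMPLIES 1) AND (1 AND 1))) -> 1
  row 11 [1011]: (0 XOR ((0 IMPLIES 1) AND (1 AND 1))) -> 1
  row 12 [1100]: (1 XOR ((1 IMPLIES 1) AND (1 AND 0))) -> 1
  row 13 [1101]: (1 XOR ((1 IMPLIES 1) AND (1 AND 0))) -> 1
  row 14 [1110]: (1 XOR ((1 IMPLIES 1) AND (1 AND 1))) -> 0
  row 15 [1111]: (1 XOR ((1 IMPLIES 1) AND (1 AND 1))) -> 0
Full result column, 4 rows per line (P1,P2 fixed per line; P3,P4 runs 00..11 left to right):
  rows 0-3 [P1,P2=00]: 0000  = hex 0
  rows 4-7 [P1,P2=01]: 1111  = hex F
  rows 8-11 [P1,P2=10]: 0011  = hex 3
  rows 12-15 [P1,P2=11]: 1100  = hex C
Output column (row 0 .. row 15) = 0000111100111100
Output column grouped in 4s = 0000 1111 0011 1100 = 0x0F3C
Convert to decimal digit by digit (value = value*16 + digit):
  0 -> 0
  0*16 + 15 (F) = 15
  15*16 + 3 = 243
  243*16 + 12 (C) = 3900
Decimal = 3900

3900


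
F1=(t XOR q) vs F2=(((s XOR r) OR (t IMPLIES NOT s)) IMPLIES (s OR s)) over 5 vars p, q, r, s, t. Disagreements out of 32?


F1 = (t XOR q)
F2 = (((s XOR r) OR (t IMPLIES NOT s)) IMPLIES (s OR s))
Evaluate both on each of 32 rows (bits = p,q,r,s,t):
  row 0 [00000]: F1=0 F2=0 -> 0
  row 1 [00001]: F1=1 F2=0 (differ) -> 1
  row 2 [00010]: F1=0 F2=1 (differ) -> 1
  row 3 [00011]: F1=1 F2=1 -> 0
  row 4 [00100]: F1=0 F2=0 -> 0
  row 5 [00101]: F1=1 F2=0 (differ) -> 1
  row 6 [00110]: F1=0 F2=1 (differ) -> 1
  row 7 [00111]: F1=1 F2=1 -> 0
  row 8 [01000]: F1=1 F2=0 (differ) -> 1
  row 9 [01001]: F1=0 F2=0 -> 0
  row 10 [01010]: F1=1 F2=1 -> 0
  row 11 [01011]: F1=0 F2=1 (differ) -> 1
  row 12 [01100]: F1=1 F2=0 (differ) -> 1
  row 13 [01101]: F1=0 F2=0 -> 0
  row 14 [01110]: F1=1 F2=1 -> 0
  row 15 [01111]: F1=0 F2=1 (differ) -> 1
  row 16 [10000]: F1=0 F2=0 -> 0
  row 17 [10001]: F1=1 F2=0 (differ) -> 1
  row 18 [10010]: F1=0 F2=1 (differ) -> 1
  row 19 [10011]: F1=1 F2=1 -> 0
  row 20 [10100]: F1=0 F2=0 -> 0
  row 21 [10101]: F1=1 F2=0 (differ) -> 1
  row 22 [10110]: F1=0 F2=1 (differ) -> 1
  row 23 [10111]: F1=1 F2=1 -> 0
  row 24 [11000]: F1=1 F2=0 (differ) -> 1
  row 25 [11001]: F1=0 F2=0 -> 0
  row 26 [11010]: F1=1 F2=1 -> 0
  row 27 [11011]: F1=0 F2=1 (differ) -> 1
  row 28 [11100]: F1=1 F2=0 (differ) -> 1
  row 29 [11101]: F1=0 F2=0 -> 0
  row 30 [11110]: F1=1 F2=1 -> 0
  row 31 [11111]: F1=0 F2=1 (differ) -> 1
Full result column, 8 rows per line (p,q fixed per line; r,s,t runs 000..111 left to right):
  rows 0-7 [p,q=00]: 01100110  (ones: 4)
  rows 8-15 [p,q=01]: 10011001  (ones: 4)
  rows 16-23 [p,q=10]: 01100110  (ones: 4)
  rows 24-31 [p,q=11]: 10011001  (ones: 4)
Disagreements = 4+4+4+4 = 16

16


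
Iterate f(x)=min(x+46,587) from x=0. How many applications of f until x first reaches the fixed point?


Step 1: x=0, cap=587, increment=46
Step 2: x grows by 46 each step until capped at 587; fixed point is x=587
Step 3: iterations = ceil(587/46) = 13

13


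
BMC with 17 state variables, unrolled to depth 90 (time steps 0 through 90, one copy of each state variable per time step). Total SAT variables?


BMC unrolls to depth k, creating one copy of each state var for steps 0..k.
Step count = 90 + 1 = 91 (steps 0 through 90)
Vars per step = 17
Total = 17 * 91 = 1547

1547


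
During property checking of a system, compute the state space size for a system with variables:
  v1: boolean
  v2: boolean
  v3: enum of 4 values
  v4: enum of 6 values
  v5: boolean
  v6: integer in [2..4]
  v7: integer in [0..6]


State space = product of domain sizes of all variables.
Domain sizes:
  v1 (boolean): 2
  v2 (boolean): 2
  v3 (enum of 4 values): 4
  v4 (enum of 6 values): 6
  v5 (boolean): 2
  v6 (integer in [2..4]): 3
  v7 (integer in [0..6]): 7
Product = 2 * 2 * 4 * 6 * 2 * 3 * 7 = 4032

4032


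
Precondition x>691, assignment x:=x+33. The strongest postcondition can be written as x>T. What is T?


Formula: sp(P, x:=E) = exists old_x. (x = E[old_x/x]) AND P[old_x/x] (old_x is the value of x before the assignment; eliminate old_x by solving x = E[old_x/x] for old_x)
Step 1: Precondition P: x>691, i.e. old_x > 691
Step 2: Assignment gives x = old_x + 33, so old_x = x - 33
Step 3: Substitute into P: x - 33 > 691
Step 4: Simplify: x > 691+33 = 724

724


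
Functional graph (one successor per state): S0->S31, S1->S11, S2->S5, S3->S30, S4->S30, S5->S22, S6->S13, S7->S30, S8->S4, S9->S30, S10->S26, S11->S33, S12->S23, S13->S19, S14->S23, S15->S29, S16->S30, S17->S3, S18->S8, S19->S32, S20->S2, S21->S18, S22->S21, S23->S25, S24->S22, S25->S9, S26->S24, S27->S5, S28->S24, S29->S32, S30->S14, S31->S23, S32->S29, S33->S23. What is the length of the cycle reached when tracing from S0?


Trace from S0 until a state repeats:
  S0 -> S31 -> S23 -> S25 -> S9 -> S30 -> S14 -> S23
S23 first seen at step 2, revisited at step 7.
Cycle length = 7 - 2 = 5

5


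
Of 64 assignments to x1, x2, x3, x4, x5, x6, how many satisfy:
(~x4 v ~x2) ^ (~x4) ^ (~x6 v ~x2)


CNF with 3 clauses over 6 vars (64 assignments).
An assignment satisfies CNF iff every clause has >=1 true literal.
Check each row (bits = x1,x2,x3,x4,x5,x6; clause T/F shown):
  row 0 [000000]: clauses=TTT -> 1
  row 1 [000001]: clauses=TTT -> 1
  row 2 [000010]: clauses=TTT -> 1
  row 3 [000011]: clauses=TTT -> 1
  row 4 [000100]: clauses=TFT -> 0
  (every remaining row is evaluated the same way; all 64 results are listed next)
Full result column, 8 rows per line (x1,x2,x3 fixed per line; x4,x5,x6 runs 000..111 left to right):
  rows 0-7 [x1,x2,x3=000]: 11110000  (ones: 4)
  rows 8-15 [x1,x2,x3=001]: 11110000  (ones: 4)
  rows 16-23 [x1,x2,x3=010]: 10100000  (ones: 2)
  rows 24-31 [x1,x2,x3=011]: 10100000  (ones: 2)
  rows 32-39 [x1,x2,x3=100]: 11110000  (ones: 4)
  rows 40-47 [x1,x2,x3=101]: 11110000  (ones: 4)
  rows 48-55 [x1,x2,x3=110]: 10100000  (ones: 2)
  rows 56-63 [x1,x2,x3=111]: 10100000  (ones: 2)
Satisfying assignments = 4+4+2+2+4+4+2+2 = 24

24


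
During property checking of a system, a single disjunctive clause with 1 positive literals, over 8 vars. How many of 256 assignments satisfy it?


Step 1: Total=2^8=256
Step 2: Unsat when all 1 false: 2^7=128
Step 3: Sat=256-128=128

128


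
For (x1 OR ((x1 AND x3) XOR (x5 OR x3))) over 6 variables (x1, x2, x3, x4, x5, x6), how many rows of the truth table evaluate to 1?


Formula: (x1 OR ((x1 AND x3) XOR (x5 OR x3))) over 6 vars (64 rows)
Evaluate each row (x1, x2, x3, x4, x5, x6 as bits, MSB first):
  row 0 [000000]: (0 OR ((0 AND 0) XOR (0 OR 0))) -> 0
  row 1 [000001]: (0 OR ((0 AND 0) XOR (0 OR 0))) -> 0
  row 2 [000010]: (0 OR ((0 AND 0) XOR (1 OR 0))) -> 1
  row 3 [000011]: (0 OR ((0 AND 0) XOR (1 OR 0))) -> 1
  row 4 [000100]: (0 OR ((0 AND 0) XOR (0 OR 0))) -> 0
  (every remaining row is evaluated the same way; all 64 results are listed next)
Full result column, 8 rows per line (x1,x2,x3 fixed per line; x4,x5,x6 runs 000..111 left to right):
  rows 0-7 [x1,x2,x3=000]: 00110011  (ones: 4)
  rows 8-15 [x1,x2,x3=001]: 11111111  (ones: 8)
  rows 16-23 [x1,x2,x3=010]: 00110011  (ones: 4)
  rows 24-31 [x1,x2,x3=011]: 11111111  (ones: 8)
  rows 32-39 [x1,x2,x3=100]: 11111111  (ones: 8)
  rows 40-47 [x1,x2,x3=101]: 11111111  (ones: 8)
  rows 48-55 [x1,x2,x3=110]: 11111111  (ones: 8)
  rows 56-63 [x1,x2,x3=111]: 11111111  (ones: 8)
Count of 1-rows = 4+8+4+8+8+8+8+8 = 56

56


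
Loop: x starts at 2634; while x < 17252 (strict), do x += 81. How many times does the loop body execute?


Step 1: x goes from 2634 toward 17252 by 81; the body runs while x<17252, so iterations = ceil((bound-start)/step)
Step 2: Distance=14618
Step 3: ceil(14618/81)=181

181


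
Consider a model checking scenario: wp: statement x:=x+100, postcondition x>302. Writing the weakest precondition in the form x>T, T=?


Formula: wp(x:=E, P) = P[E/x] (substitute E for x in postcondition)
Step 1: Postcondition: x>302
Step 2: Substitute x+100 for x: x+100>302
Step 3: Solve for x: x > 302-100 = 202

202


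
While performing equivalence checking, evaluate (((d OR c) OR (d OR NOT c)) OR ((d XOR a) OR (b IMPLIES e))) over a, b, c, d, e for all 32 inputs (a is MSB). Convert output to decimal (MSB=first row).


Formula: (((d OR c) OR (d OR NOT c)) OR ((d XOR a) OR (b IMPLIES e))) over a, b, c, d, e (32 rows)
Evaluate each row (bits = a,b,c,d,e, MSB first):
  row 0 [00000]: (((0 OR 0) OR (0 OR NOT 0)) OR ((0 XOR 0) OR (0 IMPLIES 0))) -> 1
  row 1 [00001]: (((0 OR 0) OR (0 OR NOT 0)) OR ((0 XOR 0) OR (0 IMPLIES 1))) -> 1
  row 2 [00010]: (((1 OR 0) OR (1 OR NOT 0)) OR ((1 XOR 0) OR (0 IMPLIES 0))) -> 1
  row 3 [00011]: (((1 OR 0) OR (1 OR NOT 0)) OR ((1 XOR 0) OR (0 IMPLIES 1))) -> 1
  row 4 [00100]: (((0 OR 1) OR (0 OR NOT 1)) OR ((0 XOR 0) OR (0 IMPLIES 0))) -> 1
  row 5 [00101]: (((0 OR 1) OR (0 OR NOT 1)) OR ((0 XOR 0) OR (0 IMPLIES 1))) -> 1
  row 6 [00110]: (((1 OR 1) OR (1 OR NOT 1)) OR ((1 XOR 0) OR (0 IMPLIES 0))) -> 1
  row 7 [00111]: (((1 OR 1) OR (1 OR NOT 1)) OR ((1 XOR 0) OR (0 IMPLIES 1))) -> 1
  row 8 [01000]: (((0 OR 0) OR (0 OR NOT 0)) OR ((0 XOR 0) OR (1 IMPLIES 0))) -> 1
  row 9 [01001]: (((0 OR 0) OR (0 OR NOT 0)) OR ((0 XOR 0) OR (1 IMPLIES 1))) -> 1
  row 10 [01010]: (((1 OR 0) OR (1 OR NOT 0)) OR ((1 XOR 0) OR (1 IMPLIES 0))) -> 1
  row 11 [01011]: (((1 OR 0) OR (1 OR NOT 0)) OR ((1 XOR 0) OR (1 IMPLIES 1))) -> 1
  row 12 [01100]: (((0 OR 1) OR (0 OR NOT 1)) OR ((0 XOR 0) OR (1 IMPLIES 0))) -> 1
  row 13 [01101]: (((0 OR 1) OR (0 OR NOT 1)) OR ((0 XOR 0) OR (1 IMPLIES 1))) -> 1
  row 14 [01110]: (((1 OR 1) OR (1 OR NOT 1)) OR ((1 XOR 0) OR (1 IMPLIES 0))) -> 1
  row 15 [01111]: (((1 OR 1) OR (1 OR NOT 1)) OR ((1 XOR 0) OR (1 IMPLIES 1))) -> 1
  row 16 [10000]: (((0 OR 0) OR (0 OR NOT 0)) OR ((0 XOR 1) OR (0 IMPLIES 0))) -> 1
  row 17 [10001]: (((0 OR 0) OR (0 OR NOT 0)) OR ((0 XOR 1) OR (0 IMPLIES 1))) -> 1
  row 18 [10010]: (((1 OR 0) OR (1 OR NOT 0)) OR ((1 XOR 1) OR (0 IMPLIES 0))) -> 1
  row 19 [10011]: (((1 OR 0) OR (1 OR NOT 0)) OR ((1 XOR 1) OR (0 IMPLIES 1))) -> 1
  row 20 [10100]: (((0 OR 1) OR (0 OR NOT 1)) OR ((0 XOR 1) OR (0 IMPLIES 0))) -> 1
  row 21 [10101]: (((0 OR 1) OR (0 OR NOT 1)) OR ((0 XOR 1) OR (0 IMPLIES 1))) -> 1
  row 22 [10110]: (((1 OR 1) OR (1 OR NOT 1)) OR ((1 XOR 1) OR (0 IMPLIES 0))) -> 1
  row 23 [10111]: (((1 OR 1) OR (1 OR NOT 1)) OR ((1 XOR 1) OR (0 IMPLIES 1))) -> 1
  row 24 [11000]: (((0 OR 0) OR (0 OR NOT 0)) OR ((0 XOR 1) OR (1 IMPLIES 0))) -> 1
  row 25 [11001]: (((0 OR 0) OR (0 OR NOT 0)) OR ((0 XOR 1) OR (1 IMPLIES 1))) -> 1
  row 26 [11010]: (((1 OR 0) OR (1 OR NOT 0)) OR ((1 XOR 1) OR (1 IMPLIES 0))) -> 1
  row 27 [11011]: (((1 OR 0) OR (1 OR NOT 0)) OR ((1 XOR 1) OR (1 IMPLIES 1))) -> 1
  row 28 [11100]: (((0 OR 1) OR (0 OR NOT 1)) OR ((0 XOR 1) OR (1 IMPLIES 0))) -> 1
  row 29 [11101]: (((0 OR 1) OR (0 OR NOT 1)) OR ((0 XOR 1) OR (1 IMPLIES 1))) -> 1
  row 30 [11110]: (((1 OR 1) OR (1 OR NOT 1)) OR ((1 XOR 1) OR (1 IMPLIES 0))) -> 1
  row 31 [11111]: (((1 OR 1) OR (1 OR NOT 1)) OR ((1 XOR 1) OR (1 IMPLIES 1))) -> 1
Full result column, 4 rows per line (a,b,c fixed per line; d,e runs 00..11 left to right):
  rows 0-3 [a,b,c=000]: 1111  = hex F
  rows 4-7 [a,b,c=001]: 1111  = hex F
  rows 8-11 [a,b,c=010]: 1111  = hex F
  rows 12-15 [a,b,c=011]: 1111  = hex F
  rows 16-19 [a,b,c=100]: 1111  = hex F
  rows 20-23 [a,b,c=101]: 1111  = hex F
  rows 24-27 [a,b,c=110]: 1111  = hex F
  rows 28-31 [a,b,c=111]: 1111  = hex F
Output column (row 0 .. row 31) = 11111111111111111111111111111111
Output column grouped in 4s = 1111 1111 1111 1111 1111 1111 1111 1111 = 0xFFFFFFFF
Convert to decimal digit by digit (value = value*16 + digit):
  F -> 15
  15*16 + 15 (F) = 255
  255*16 + 15 (F) = 4095
  4095*16 + 15 (F) = 65535
  65535*16 + 15 (F) = 1048575
  1048575*16 + 15 (F) = 16777215
  16777215*16 + 15 (F) = 268435455
  268435455*16 + 15 (F) = 4294967295
Decimal = 4294967295

4294967295


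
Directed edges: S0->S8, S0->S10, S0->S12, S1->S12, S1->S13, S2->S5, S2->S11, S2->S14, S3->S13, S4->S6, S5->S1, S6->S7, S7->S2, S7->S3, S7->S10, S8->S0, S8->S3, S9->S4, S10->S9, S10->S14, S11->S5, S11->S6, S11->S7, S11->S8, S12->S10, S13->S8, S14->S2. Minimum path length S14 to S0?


BFS layer-by-layer from S14:
  dist 0: {S14}
  dist 1: {S2}
  dist 2: {S5, S11}
  dist 3: {S1, S6, S7, S8}
  dist 4: {S0, S3, S10, S12, S13}
  -> S0 reached at distance 4
Shortest path length = 4

4


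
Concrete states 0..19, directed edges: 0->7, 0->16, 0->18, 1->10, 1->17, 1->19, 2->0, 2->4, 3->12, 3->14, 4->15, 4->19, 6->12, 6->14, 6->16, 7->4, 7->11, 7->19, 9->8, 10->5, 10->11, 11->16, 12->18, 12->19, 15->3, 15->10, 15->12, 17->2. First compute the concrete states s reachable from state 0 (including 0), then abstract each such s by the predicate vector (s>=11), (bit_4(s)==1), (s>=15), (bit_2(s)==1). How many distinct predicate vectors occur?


BFS from 0:
Concrete reachable: {0, 3, 4, 5, 7, 10, 11, 12, 14, 15, 16, 18, 19}
Abstract via predicates (s>=11), (bit_4(s)==1), (s>=15), (bit_2(s)==1):
  (0,0,0,0) <- {0, 3, 10}
  (0,0,0,1) <- {4, 5, 7}
  (1,0,0,0) <- {11}
  (1,0,0,1) <- {12, 14}
  (1,0,1,1) <- {15}
  (1,1,1,0) <- {16, 18, 19}
Distinct abstract states = 6

6


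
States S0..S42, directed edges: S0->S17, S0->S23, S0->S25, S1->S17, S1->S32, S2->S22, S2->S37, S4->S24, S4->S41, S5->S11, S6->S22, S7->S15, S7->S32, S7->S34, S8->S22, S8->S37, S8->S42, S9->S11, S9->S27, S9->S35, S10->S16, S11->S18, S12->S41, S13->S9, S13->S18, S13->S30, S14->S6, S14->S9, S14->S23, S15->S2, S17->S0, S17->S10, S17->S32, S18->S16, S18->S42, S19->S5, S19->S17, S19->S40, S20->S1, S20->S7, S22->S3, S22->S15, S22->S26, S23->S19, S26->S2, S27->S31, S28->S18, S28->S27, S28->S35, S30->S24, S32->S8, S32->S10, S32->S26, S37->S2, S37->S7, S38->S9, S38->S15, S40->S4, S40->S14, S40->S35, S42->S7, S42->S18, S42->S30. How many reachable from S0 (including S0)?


BFS from S0:
  layer 0: {S0}
  layer 1: {S17, S23, S25}
  layer 2: {S10, S19, S32}
  layer 3: {S5, S8, S16, S26, S40}
  layer 4: {S2, S4, S11, S14, S22, S35, S37, S42}
  layer 5: {S3, S6, S7, S9, S15, S18, S24, S30, S41}
  layer 6: {S27, S34}
  layer 7: {S31}
Reachable set: {S0, S2, S3, S4, S5, S6, S7, S8, S9, S10, S11, S14, S15, S16, S17, S18, S19, S22, S23, S24, S25, S26, S27, S30, S31, S32, S34, S35, S37, S40, S41, S42}
Count = 32

32


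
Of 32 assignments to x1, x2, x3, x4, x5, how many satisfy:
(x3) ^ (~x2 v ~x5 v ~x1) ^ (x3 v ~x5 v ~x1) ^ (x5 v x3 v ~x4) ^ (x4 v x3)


CNF with 5 clauses over 5 vars (32 assignments).
An assignment satisfies CNF iff every clause has >=1 true literal.
Check each row (bits = x1,x2,x3,x4,x5; clause T/F shown):
  row 0 [00000]: clauses=FTTTF -> 0
  row 1 [00001]: clauses=FTTTF -> 0
  row 2 [00010]: clauses=FTTFT -> 0
  row 3 [00011]: clauses=FTTTT -> 0
  row 4 [00100]: clauses=TTTTT -> 1
  row 5 [00101]: clauses=TTTTT -> 1
  row 6 [00110]: clauses=TTTTT -> 1
  row 7 [00111]: clauses=TTTTT -> 1
  row 8 [01000]: clauses=FTTTF -> 0
  row 9 [01001]: clauses=FTTTF -> 0
  row 10 [01010]: clauses=FTTFT -> 0
  row 11 [01011]: clauses=FTTTT -> 0
  row 12 [01100]: clauses=TTTTT -> 1
  row 13 [01101]: clauses=TTTTT -> 1
  row 14 [01110]: clauses=TTTTT -> 1
  row 15 [01111]: clauses=TTTTT -> 1
  row 16 [10000]: clauses=FTTTF -> 0
  row 17 [10001]: clauses=FTFTF -> 0
  row 18 [10010]: clauses=FTTFT -> 0
  row 19 [10011]: clauses=FTFTT -> 0
  row 20 [10100]: clauses=TTTTT -> 1
  row 21 [10101]: clauses=TTTTT -> 1
  row 22 [10110]: clauses=TTTTT -> 1
  row 23 [10111]: clauses=TTTTT -> 1
  row 24 [11000]: clauses=FTTTF -> 0
  row 25 [11001]: clauses=FFFTF -> 0
  row 26 [11010]: clauses=FTTFT -> 0
  row 27 [11011]: clauses=FFFTT -> 0
  row 28 [11100]: clauses=TTTTT -> 1
  row 29 [11101]: clauses=TFTTT -> 0
  row 30 [11110]: clauses=TTTTT -> 1
  row 31 [11111]: clauses=TFTTT -> 0
Full result column, 8 rows per line (x1,x2 fixed per line; x3,x4,x5 runs 000..111 left to right):
  rows 0-7 [x1,x2=00]: 00001111  (ones: 4)
  rows 8-15 [x1,x2=01]: 00001111  (ones: 4)
  rows 16-23 [x1,x2=10]: 00001111  (ones: 4)
  rows 24-31 [x1,x2=11]: 00001010  (ones: 2)
Satisfying assignments = 4+4+4+2 = 14

14


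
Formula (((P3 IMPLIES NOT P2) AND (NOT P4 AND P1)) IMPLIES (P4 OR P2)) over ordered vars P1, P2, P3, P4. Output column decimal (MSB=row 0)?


Formula: (((P3 IMPLIES NOT P2) AND (NOT P4 AND P1)) IMPLIES (P4 OR P2)) over P1, P2, P3, P4 (16 rows)
Evaluate each row (bits = P1,P2,P3,P4, MSB first):
  row 0 [0000]: (((0 IMPLIES NOT 0) AND (NOT 0 AND 0)) IMPLIES (0 OR 0)) -> 1
  row 1 [0001]: (((0 IMPLIES NOT 0) AND (NOT 1 AND 0)) IMPLIES (1 OR 0)) -> 1
  row 2 [0010]: (((1 IMPLIES NOT 0) AND (NOT 0 AND 0)) IMPLIES (0 OR 0)) -> 1
  row 3 [0011]: (((1 IMPLIES NOT 0) AND (NOT 1 AND 0)) IMPLIES (1 OR 0)) -> 1
  row 4 [0100]: (((0 IMPLIES NOT 1) AND (NOT 0 AND 0)) IMPLIES (0 OR 1)) -> 1
  row 5 [0101]: (((0 IMPLIES NOT 1) AND (NOT 1 AND 0)) IMPLIES (1 OR 1)) -> 1
  row 6 [0110]: (((1 IMPLIES NOT 1) AND (NOT 0 AND 0)) IMPLIES (0 OR 1)) -> 1
  row 7 [0111]: (((1 IMPLIES NOT 1) AND (NOT 1 AND 0)) IMPLIES (1 OR 1)) -> 1
  row 8 [1000]: (((0 IMPLIES NOT 0) AND (NOT 0 AND 1)) IMPLIES (0 OR 0)) -> 0
  row 9 [1001]: (((0 IMPLIES NOT 0) AND (NOT 1 AND 1)) IMPLIES (1 OR 0)) -> 1
  row 10 [1010]: (((1 IMPLIES NOT 0) AND (NOT 0 AND 1)) IMPLIES (0 OR 0)) -> 0
  row 11 [1011]: (((1 IMPLIES NOT 0) AND (NOT 1 AND 1)) IMPLIES (1 OR 0)) -> 1
  row 12 [1100]: (((0 IMPLIES NOT 1) AND (NOT 0 AND 1)) IMPLIES (0 OR 1)) -> 1
  row 13 [1101]: (((0 IMPLIES NOT 1) AND (NOT 1 AND 1)) IMPLIES (1 OR 1)) -> 1
  row 14 [1110]: (((1 IMPLIES NOT 1) AND (NOT 0 AND 1)) IMPLIES (0 OR 1)) -> 1
  row 15 [1111]: (((1 IMPLIES NOT 1) AND (NOT 1 AND 1)) IMPLIES (1 OR 1)) -> 1
Full result column, 4 rows per line (P1,P2 fixed per line; P3,P4 runs 00..11 left to right):
  rows 0-3 [P1,P2=00]: 1111  = hex F
  rows 4-7 [P1,P2=01]: 1111  = hex F
  rows 8-11 [P1,P2=10]: 0101  = hex 5
  rows 12-15 [P1,P2=11]: 1111  = hex F
Output column (row 0 .. row 15) = 1111111101011111
Output column grouped in 4s = 1111 1111 0101 1111 = 0xFF5F
Convert to decimal digit by digit (value = value*16 + digit):
  F -> 15
  15*16 + 15 (F) = 255
  255*16 + 5 = 4085
  4085*16 + 15 (F) = 65375
Decimal = 65375

65375


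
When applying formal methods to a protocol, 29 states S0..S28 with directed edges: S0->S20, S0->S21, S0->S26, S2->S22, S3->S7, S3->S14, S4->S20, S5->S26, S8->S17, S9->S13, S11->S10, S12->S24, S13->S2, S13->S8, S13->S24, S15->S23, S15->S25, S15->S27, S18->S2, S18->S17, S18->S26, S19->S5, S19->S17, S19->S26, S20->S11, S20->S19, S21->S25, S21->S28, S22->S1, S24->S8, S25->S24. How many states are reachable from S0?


BFS from S0:
  layer 0: {S0}
  layer 1: {S20, S21, S26}
  layer 2: {S11, S19, S25, S28}
  layer 3: {S5, S10, S17, S24}
  layer 4: {S8}
Reachable set: {S0, S5, S8, S10, S11, S17, S19, S20, S21, S24, S25, S26, S28}
Count = 13

13


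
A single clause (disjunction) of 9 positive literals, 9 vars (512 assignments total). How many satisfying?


Step 1: Total=2^9=512
Step 2: Unsat when all 9 false: 2^0=1
Step 3: Sat=512-1=511

511


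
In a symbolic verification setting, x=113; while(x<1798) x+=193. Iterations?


Step 1: x goes from 113 toward 1798 by 193; the body runs while x<1798, so iterations = ceil((bound-start)/step)
Step 2: Distance=1685
Step 3: ceil(1685/193)=9

9


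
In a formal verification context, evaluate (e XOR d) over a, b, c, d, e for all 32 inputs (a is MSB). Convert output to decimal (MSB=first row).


Formula: (e XOR d) over a, b, c, d, e (32 rows)
Evaluate each row (bits = a,b,c,d,e, MSB first):
  row 0 [00000]: (0 XOR 0) -> 0
  row 1 [00001]: (1 XOR 0) -> 1
  row 2 [00010]: (0 XOR 1) -> 1
  row 3 [00011]: (1 XOR 1) -> 0
  row 4 [00100]: (0 XOR 0) -> 0
  row 5 [00101]: (1 XOR 0) -> 1
  row 6 [00110]: (0 XOR 1) -> 1
  row 7 [00111]: (1 XOR 1) -> 0
  row 8 [01000]: (0 XOR 0) -> 0
  row 9 [01001]: (1 XOR 0) -> 1
  row 10 [01010]: (0 XOR 1) -> 1
  row 11 [01011]: (1 XOR 1) -> 0
  row 12 [01100]: (0 XOR 0) -> 0
  row 13 [01101]: (1 XOR 0) -> 1
  row 14 [01110]: (0 XOR 1) -> 1
  row 15 [01111]: (1 XOR 1) -> 0
  row 16 [10000]: (0 XOR 0) -> 0
  row 17 [10001]: (1 XOR 0) -> 1
  row 18 [10010]: (0 XOR 1) -> 1
  row 19 [10011]: (1 XOR 1) -> 0
  row 20 [10100]: (0 XOR 0) -> 0
  row 21 [10101]: (1 XOR 0) -> 1
  row 22 [10110]: (0 XOR 1) -> 1
  row 23 [10111]: (1 XOR 1) -> 0
  row 24 [11000]: (0 XOR 0) -> 0
  row 25 [11001]: (1 XOR 0) -> 1
  row 26 [11010]: (0 XOR 1) -> 1
  row 27 [11011]: (1 XOR 1) -> 0
  row 28 [11100]: (0 XOR 0) -> 0
  row 29 [11101]: (1 XOR 0) -> 1
  row 30 [11110]: (0 XOR 1) -> 1
  row 31 [11111]: (1 XOR 1) -> 0
Full result column, 4 rows per line (a,b,c fixed per line; d,e runs 00..11 left to right):
  rows 0-3 [a,b,c=000]: 0110  = hex 6
  rows 4-7 [a,b,c=001]: 0110  = hex 6
  rows 8-11 [a,b,c=010]: 0110  = hex 6
  rows 12-15 [a,b,c=011]: 0110  = hex 6
  rows 16-19 [a,b,c=100]: 0110  = hex 6
  rows 20-23 [a,b,c=101]: 0110  = hex 6
  rows 24-27 [a,b,c=110]: 0110  = hex 6
  rows 28-31 [a,b,c=111]: 0110  = hex 6
Output column (row 0 .. row 31) = 01100110011001100110011001100110
Output column grouped in 4s = 0110 0110 0110 0110 0110 0110 0110 0110 = 0x66666666
Convert to decimal digit by digit (value = value*16 + digit):
  6 -> 6
  6*16 + 6 = 102
  102*16 + 6 = 1638
  1638*16 + 6 = 26214
  26214*16 + 6 = 419430
  419430*16 + 6 = 6710886
  6710886*16 + 6 = 107374182
  107374182*16 + 6 = 1717986918
Decimal = 1717986918

1717986918


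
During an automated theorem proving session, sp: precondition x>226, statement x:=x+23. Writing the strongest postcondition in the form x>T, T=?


Formula: sp(P, x:=E) = exists old_x. (x = E[old_x/x]) AND P[old_x/x] (old_x is the value of x before the assignment; eliminate old_x by solving x = E[old_x/x] for old_x)
Step 1: Precondition P: x>226, i.e. old_x > 226
Step 2: Assignment gives x = old_x + 23, so old_x = x - 23
Step 3: Substitute into P: x - 23 > 226
Step 4: Simplify: x > 226+23 = 249

249


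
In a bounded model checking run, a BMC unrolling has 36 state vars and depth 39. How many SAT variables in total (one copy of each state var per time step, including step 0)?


BMC unrolls to depth k, creating one copy of each state var for steps 0..k.
Step count = 39 + 1 = 40 (steps 0 through 39)
Vars per step = 36
Total = 36 * 40 = 1440

1440


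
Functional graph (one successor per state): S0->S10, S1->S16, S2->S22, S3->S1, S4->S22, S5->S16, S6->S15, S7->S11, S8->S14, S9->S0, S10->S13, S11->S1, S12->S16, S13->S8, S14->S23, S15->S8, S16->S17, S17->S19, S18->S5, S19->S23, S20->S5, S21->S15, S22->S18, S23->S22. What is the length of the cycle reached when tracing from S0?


Trace from S0 until a state repeats:
  S0 -> S10 -> S13 -> S8 -> S14 -> S23 -> S22 -> S18 -> S5 -> S16 -> S17 -> S19 -> S23
S23 first seen at step 5, revisited at step 12.
Cycle length = 12 - 5 = 7

7
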